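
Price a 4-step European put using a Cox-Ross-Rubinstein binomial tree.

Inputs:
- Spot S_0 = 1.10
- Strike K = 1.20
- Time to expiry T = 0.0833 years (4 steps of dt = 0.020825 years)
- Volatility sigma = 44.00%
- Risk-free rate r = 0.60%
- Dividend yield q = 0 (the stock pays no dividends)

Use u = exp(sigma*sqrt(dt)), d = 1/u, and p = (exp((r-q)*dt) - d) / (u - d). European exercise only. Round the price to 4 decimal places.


dt = T/N = 0.020825
u = exp(sigma*sqrt(dt)) = 1.065555; d = 1/u = 0.938478
p = (exp((r-q)*dt) - d) / (u - d) = 0.485115
Discount per step: exp(-r*dt) = 0.999875
Stock lattice S(k, i) with i counting down-moves:
  k=0: S(0,0) = 1.1000
  k=1: S(1,0) = 1.1721; S(1,1) = 1.0323
  k=2: S(2,0) = 1.2489; S(2,1) = 1.1000; S(2,2) = 0.9688
  k=3: S(3,0) = 1.3308; S(3,1) = 1.1721; S(3,2) = 1.0323; S(3,3) = 0.9092
  k=4: S(4,0) = 1.4181; S(4,1) = 1.2489; S(4,2) = 1.1000; S(4,3) = 0.9688; S(4,4) = 0.8533
Terminal payoffs V(N, i) = max(K - S_T, 0):
  V(4,0) = 0.000000; V(4,1) = 0.000000; V(4,2) = 0.100000; V(4,3) = 0.231185; V(4,4) = 0.346725
Backward induction: V(k, i) = exp(-r*dt) * [p * V(k+1, i) + (1-p) * V(k+1, i+1)].
  V(3,0) = exp(-r*dt) * [p*0.000000 + (1-p)*0.000000] = 0.000000
  V(3,1) = exp(-r*dt) * [p*0.000000 + (1-p)*0.100000] = 0.051482
  V(3,2) = exp(-r*dt) * [p*0.100000 + (1-p)*0.231185] = 0.167524
  V(3,3) = exp(-r*dt) * [p*0.231185 + (1-p)*0.346725] = 0.290638
  V(2,0) = exp(-r*dt) * [p*0.000000 + (1-p)*0.051482] = 0.026504
  V(2,1) = exp(-r*dt) * [p*0.051482 + (1-p)*0.167524] = 0.111217
  V(2,2) = exp(-r*dt) * [p*0.167524 + (1-p)*0.290638] = 0.230885
  V(1,0) = exp(-r*dt) * [p*0.026504 + (1-p)*0.111217] = 0.070113
  V(1,1) = exp(-r*dt) * [p*0.111217 + (1-p)*0.230885] = 0.172811
  V(0,0) = exp(-r*dt) * [p*0.070113 + (1-p)*0.172811] = 0.122975

Answer: Price = V(0,0) = 0.1230


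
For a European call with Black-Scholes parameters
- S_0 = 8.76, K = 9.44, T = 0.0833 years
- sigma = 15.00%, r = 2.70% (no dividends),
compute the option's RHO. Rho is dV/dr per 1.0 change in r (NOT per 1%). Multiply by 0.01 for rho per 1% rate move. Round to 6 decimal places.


d1 = -1.6532579521; d2 = -1.6965505611
phi(d1) = 0.1017161222; exp(-qT) = 1.0000000000; exp(-rT) = 0.9977534273
N(d2) = 0.0448908317
Rho = K*T*exp(-rT)*N(d2) = 9.4400 * 0.0833 * 0.9977534273 * 0.0448908317 = 0.035221

Answer: Rho = 0.035221


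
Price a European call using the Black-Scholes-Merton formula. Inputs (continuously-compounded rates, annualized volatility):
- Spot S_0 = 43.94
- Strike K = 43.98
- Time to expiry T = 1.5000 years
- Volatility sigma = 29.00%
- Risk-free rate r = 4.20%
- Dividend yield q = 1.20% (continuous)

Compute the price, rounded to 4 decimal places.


Answer: Price = 6.9278

Derivation:
d1 = (ln(S/K) + (r - q + 0.5*sigma^2) * T) / (sigma * sqrt(T)) = 0.30172387
d2 = d1 - sigma * sqrt(T) = -0.05345214
exp(-rT) = 0.93894347; exp(-qT) = 0.98216103
C = S_0 * exp(-qT) * N(d1) - K * exp(-rT) * N(d2)
N(d1) = 0.61856872; N(d2) = 0.47868583
C = 43.9400 * 0.98216103 * 0.61856872 - 43.9800 * 0.93894347 * 0.47868583 = 6.9278


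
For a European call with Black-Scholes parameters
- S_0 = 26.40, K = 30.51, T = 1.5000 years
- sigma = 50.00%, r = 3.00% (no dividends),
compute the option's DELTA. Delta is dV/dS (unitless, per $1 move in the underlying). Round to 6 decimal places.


d1 = 0.1433923317; d2 = -0.4689801040
phi(d1) = 0.3948618928; exp(-qT) = 1.0000000000; exp(-rT) = 0.9559974818
N(d1) = 0.5570098306
Delta = exp(-qT) * N(d1) = 1.0000000000 * 0.5570098306 = 0.557010

Answer: Delta = 0.557010


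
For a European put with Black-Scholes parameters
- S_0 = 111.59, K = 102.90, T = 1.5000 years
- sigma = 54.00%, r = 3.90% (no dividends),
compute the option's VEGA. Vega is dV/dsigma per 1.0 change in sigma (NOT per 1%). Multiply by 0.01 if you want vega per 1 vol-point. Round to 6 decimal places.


Answer: Vega = 47.082183

Derivation:
d1 = 0.5417209826; d2 = -0.1196412480
phi(d1) = 0.3444971902; exp(-qT) = 1.0000000000; exp(-rT) = 0.9431782404
Vega = S * exp(-qT) * phi(d1) * sqrt(T) = 111.5900 * 1.0000000000 * 0.3444971902 * 1.2247448714 = 47.082183


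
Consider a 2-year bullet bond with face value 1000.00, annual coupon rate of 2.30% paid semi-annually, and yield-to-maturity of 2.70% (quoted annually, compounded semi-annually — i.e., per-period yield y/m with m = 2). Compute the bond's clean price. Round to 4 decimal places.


Answer: Price = 992.2629

Derivation:
Coupon per period c = face * coupon_rate / m = 11.500000
Periods per year m = 2; per-period yield y/m = 0.013500
Number of cashflows N = 4
Cashflows (t years, CF_t, discount factor 1/(1+y/m)^(m*t), PV):
  t = 0.5000: CF_t = 11.500000, DF = 0.986680, PV = 11.346818
  t = 1.0000: CF_t = 11.500000, DF = 0.973537, PV = 11.195676
  t = 1.5000: CF_t = 11.500000, DF = 0.960569, PV = 11.046548
  t = 2.0000: CF_t = 1011.500000, DF = 0.947774, PV = 958.673836
Price P = sum_t PV_t = 992.262879


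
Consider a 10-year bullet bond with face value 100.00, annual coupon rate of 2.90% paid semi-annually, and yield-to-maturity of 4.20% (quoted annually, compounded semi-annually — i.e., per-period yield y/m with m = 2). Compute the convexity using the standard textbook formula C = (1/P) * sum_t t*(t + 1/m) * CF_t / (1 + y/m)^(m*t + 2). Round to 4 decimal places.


Coupon per period c = face * coupon_rate / m = 1.450000
Periods per year m = 2; per-period yield y/m = 0.021000
Number of cashflows N = 20
Cashflows (t years, CF_t, discount factor 1/(1+y/m)^(m*t), PV):
  t = 0.5000: CF_t = 1.450000, DF = 0.979432, PV = 1.420176
  t = 1.0000: CF_t = 1.450000, DF = 0.959287, PV = 1.390966
  t = 1.5000: CF_t = 1.450000, DF = 0.939556, PV = 1.362357
  t = 2.0000: CF_t = 1.450000, DF = 0.920231, PV = 1.334335
  t = 2.5000: CF_t = 1.450000, DF = 0.901304, PV = 1.306891
  t = 3.0000: CF_t = 1.450000, DF = 0.882766, PV = 1.280011
  t = 3.5000: CF_t = 1.450000, DF = 0.864609, PV = 1.253683
  t = 4.0000: CF_t = 1.450000, DF = 0.846826, PV = 1.227897
  t = 4.5000: CF_t = 1.450000, DF = 0.829408, PV = 1.202642
  t = 5.0000: CF_t = 1.450000, DF = 0.812349, PV = 1.177906
  t = 5.5000: CF_t = 1.450000, DF = 0.795640, PV = 1.153679
  t = 6.0000: CF_t = 1.450000, DF = 0.779276, PV = 1.129950
  t = 6.5000: CF_t = 1.450000, DF = 0.763247, PV = 1.106709
  t = 7.0000: CF_t = 1.450000, DF = 0.747549, PV = 1.083946
  t = 7.5000: CF_t = 1.450000, DF = 0.732173, PV = 1.061651
  t = 8.0000: CF_t = 1.450000, DF = 0.717114, PV = 1.039815
  t = 8.5000: CF_t = 1.450000, DF = 0.702364, PV = 1.018428
  t = 9.0000: CF_t = 1.450000, DF = 0.687918, PV = 0.997481
  t = 9.5000: CF_t = 1.450000, DF = 0.673769, PV = 0.976965
  t = 10.0000: CF_t = 101.450000, DF = 0.659911, PV = 66.947939
Price P = sum_t PV_t = 89.473426
Convexity numerator sum_t t*(t + 1/m) * CF_t / (1+y/m)^(m*t + 2):
  t = 0.5000: term = 0.681178
  t = 1.0000: term = 2.001503
  t = 1.5000: term = 3.920672
  t = 2.0000: term = 6.400053
  t = 2.5000: term = 9.402624
  t = 3.0000: term = 12.892922
  t = 3.5000: term = 16.836986
  t = 4.0000: term = 21.202305
  t = 4.5000: term = 25.957769
  t = 5.0000: term = 31.073616
  t = 5.5000: term = 36.521390
  t = 6.0000: term = 42.273891
  t = 6.5000: term = 48.305131
  t = 7.0000: term = 54.590294
  t = 7.5000: term = 61.105688
  t = 8.0000: term = 67.828710
  t = 8.5000: term = 74.737805
  t = 9.0000: term = 81.812427
  t = 9.5000: term = 89.033003
  t = 10.0000: term = 6743.339489
Convexity = (1/P) * sum = 7429.917457 / 89.473426 = 83.040494

Answer: Convexity = 83.0405


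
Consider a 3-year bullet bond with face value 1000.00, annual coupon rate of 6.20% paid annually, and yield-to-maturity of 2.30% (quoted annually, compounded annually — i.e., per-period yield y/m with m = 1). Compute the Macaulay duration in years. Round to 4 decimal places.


Coupon per period c = face * coupon_rate / m = 62.000000
Periods per year m = 1; per-period yield y/m = 0.023000
Number of cashflows N = 3
Cashflows (t years, CF_t, discount factor 1/(1+y/m)^(m*t), PV):
  t = 1.0000: CF_t = 62.000000, DF = 0.977517, PV = 60.606061
  t = 2.0000: CF_t = 62.000000, DF = 0.955540, PV = 59.243461
  t = 3.0000: CF_t = 1062.000000, DF = 0.934056, PV = 991.967893
Price P = sum_t PV_t = 1111.817415
Macaulay numerator sum_t t * PV_t:
  t * PV_t at t = 1.0000: 60.606061
  t * PV_t at t = 2.0000: 118.486922
  t * PV_t at t = 3.0000: 2975.903679
Macaulay duration D = (sum_t t * PV_t) / P = 3154.996662 / 1111.817415 = 2.837693

Answer: Macaulay duration = 2.8377 years


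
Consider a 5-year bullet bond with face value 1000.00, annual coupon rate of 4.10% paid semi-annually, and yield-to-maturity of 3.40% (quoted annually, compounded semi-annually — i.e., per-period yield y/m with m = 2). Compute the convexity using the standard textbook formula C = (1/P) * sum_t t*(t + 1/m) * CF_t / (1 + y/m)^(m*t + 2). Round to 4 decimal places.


Answer: Convexity = 23.6236

Derivation:
Coupon per period c = face * coupon_rate / m = 20.500000
Periods per year m = 2; per-period yield y/m = 0.017000
Number of cashflows N = 10
Cashflows (t years, CF_t, discount factor 1/(1+y/m)^(m*t), PV):
  t = 0.5000: CF_t = 20.500000, DF = 0.983284, PV = 20.157325
  t = 1.0000: CF_t = 20.500000, DF = 0.966848, PV = 19.820379
  t = 1.5000: CF_t = 20.500000, DF = 0.950686, PV = 19.489065
  t = 2.0000: CF_t = 20.500000, DF = 0.934795, PV = 19.163289
  t = 2.5000: CF_t = 20.500000, DF = 0.919169, PV = 18.842959
  t = 3.0000: CF_t = 20.500000, DF = 0.903804, PV = 18.527983
  t = 3.5000: CF_t = 20.500000, DF = 0.888696, PV = 18.218272
  t = 4.0000: CF_t = 20.500000, DF = 0.873841, PV = 17.913739
  t = 4.5000: CF_t = 20.500000, DF = 0.859234, PV = 17.614296
  t = 5.0000: CF_t = 1020.500000, DF = 0.844871, PV = 862.190989
Price P = sum_t PV_t = 1031.938297
Convexity numerator sum_t t*(t + 1/m) * CF_t / (1+y/m)^(m*t + 2):
  t = 0.5000: term = 9.744532
  t = 1.0000: term = 28.744934
  t = 1.5000: term = 56.528876
  t = 2.0000: term = 92.639915
  t = 2.5000: term = 136.637043
  t = 3.0000: term = 188.094257
  t = 3.5000: term = 246.600141
  t = 4.0000: term = 311.757447
  t = 4.5000: term = 383.182703
  t = 5.0000: term = 22924.204172
Convexity = (1/P) * sum = 24378.134021 / 1031.938297 = 23.623635


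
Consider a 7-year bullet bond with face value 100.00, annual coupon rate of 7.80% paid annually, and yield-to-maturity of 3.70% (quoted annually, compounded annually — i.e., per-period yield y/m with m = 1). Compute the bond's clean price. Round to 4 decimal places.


Answer: Price = 124.8836

Derivation:
Coupon per period c = face * coupon_rate / m = 7.800000
Periods per year m = 1; per-period yield y/m = 0.037000
Number of cashflows N = 7
Cashflows (t years, CF_t, discount factor 1/(1+y/m)^(m*t), PV):
  t = 1.0000: CF_t = 7.800000, DF = 0.964320, PV = 7.521697
  t = 2.0000: CF_t = 7.800000, DF = 0.929913, PV = 7.253324
  t = 3.0000: CF_t = 7.800000, DF = 0.896734, PV = 6.994527
  t = 4.0000: CF_t = 7.800000, DF = 0.864739, PV = 6.744963
  t = 5.0000: CF_t = 7.800000, DF = 0.833885, PV = 6.504304
  t = 6.0000: CF_t = 7.800000, DF = 0.804132, PV = 6.272231
  t = 7.0000: CF_t = 107.800000, DF = 0.775441, PV = 83.592529
Price P = sum_t PV_t = 124.883576


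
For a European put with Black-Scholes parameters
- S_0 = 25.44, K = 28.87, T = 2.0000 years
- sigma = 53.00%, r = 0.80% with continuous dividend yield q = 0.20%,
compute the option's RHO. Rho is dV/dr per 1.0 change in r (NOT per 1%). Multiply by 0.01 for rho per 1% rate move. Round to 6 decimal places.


d1 = 0.2220311888; d2 = -0.5275019992
phi(d1) = 0.3892289852; exp(-qT) = 0.9960079893; exp(-rT) = 0.9841273201
N(-d2) = 0.7010774858
Rho = -K*T*exp(-rT)*N(-d2) = -28.8700 * 2.0000 * 0.9841273201 * 0.7010774858 = -39.837685

Answer: Rho = -39.837685


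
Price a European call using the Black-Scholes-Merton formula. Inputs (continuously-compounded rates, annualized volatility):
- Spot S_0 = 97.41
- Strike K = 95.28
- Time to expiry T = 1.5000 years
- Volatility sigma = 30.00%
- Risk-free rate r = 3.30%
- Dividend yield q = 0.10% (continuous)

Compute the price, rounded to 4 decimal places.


Answer: Price = 17.2357

Derivation:
d1 = (ln(S/K) + (r - q + 0.5*sigma^2) * T) / (sigma * sqrt(T)) = 0.37452412
d2 = d1 - sigma * sqrt(T) = 0.00710066
exp(-rT) = 0.95170516; exp(-qT) = 0.99850112
C = S_0 * exp(-qT) * N(d1) - K * exp(-rT) * N(d2)
N(d1) = 0.64599279; N(d2) = 0.50283273
C = 97.4100 * 0.99850112 * 0.64599279 - 95.2800 * 0.95170516 * 0.50283273 = 17.2357


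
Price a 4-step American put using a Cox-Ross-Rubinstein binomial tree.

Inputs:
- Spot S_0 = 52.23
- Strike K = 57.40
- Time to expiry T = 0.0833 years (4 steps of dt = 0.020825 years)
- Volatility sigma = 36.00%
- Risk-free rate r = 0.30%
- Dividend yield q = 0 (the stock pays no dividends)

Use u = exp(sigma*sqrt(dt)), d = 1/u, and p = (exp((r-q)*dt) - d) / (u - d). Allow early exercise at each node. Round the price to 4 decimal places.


Answer: Price = V(0,0) = 5.6785

Derivation:
dt = T/N = 0.020825
u = exp(sigma*sqrt(dt)) = 1.053324; d = 1/u = 0.949375
p = (exp((r-q)*dt) - d) / (u - d) = 0.487616
Discount per step: exp(-r*dt) = 0.999938
Stock lattice S(k, i) with i counting down-moves:
  k=0: S(0,0) = 52.2300
  k=1: S(1,0) = 55.0151; S(1,1) = 49.5859
  k=2: S(2,0) = 57.9488; S(2,1) = 52.2300; S(2,2) = 47.0756
  k=3: S(3,0) = 61.0388; S(3,1) = 55.0151; S(3,2) = 49.5859; S(3,3) = 44.6924
  k=4: S(4,0) = 64.2937; S(4,1) = 57.9488; S(4,2) = 52.2300; S(4,3) = 47.0756; S(4,4) = 42.4299
Terminal payoffs V(N, i) = max(K - S_T, 0):
  V(4,0) = 0.000000; V(4,1) = 0.000000; V(4,2) = 5.170000; V(4,3) = 10.324402; V(4,4) = 14.970133
Backward induction: V(k, i) = exp(-r*dt) * [p * V(k+1, i) + (1-p) * V(k+1, i+1)]; then take max(V_cont, immediate exercise) for American.
  V(3,0) = exp(-r*dt) * [p*0.000000 + (1-p)*0.000000] = 0.000000; exercise = 0.000000; V(3,0) = max -> 0.000000
  V(3,1) = exp(-r*dt) * [p*0.000000 + (1-p)*5.170000] = 2.648859; exercise = 2.384874; V(3,1) = max -> 2.648859
  V(3,2) = exp(-r*dt) * [p*5.170000 + (1-p)*10.324402] = 7.810544; exercise = 7.814130; V(3,2) = max -> 7.814130
  V(3,3) = exp(-r*dt) * [p*10.324402 + (1-p)*14.970133] = 12.704006; exercise = 12.707592; V(3,3) = max -> 12.707592
  V(2,0) = exp(-r*dt) * [p*0.000000 + (1-p)*2.648859] = 1.357148; exercise = 0.000000; V(2,0) = max -> 1.357148
  V(2,1) = exp(-r*dt) * [p*2.648859 + (1-p)*7.814130] = 5.295130; exercise = 5.170000; V(2,1) = max -> 5.295130
  V(2,2) = exp(-r*dt) * [p*7.814130 + (1-p)*12.707592] = 10.320816; exercise = 10.324402; V(2,2) = max -> 10.324402
  V(1,0) = exp(-r*dt) * [p*1.357148 + (1-p)*5.295130] = 3.374695; exercise = 2.384874; V(1,0) = max -> 3.374695
  V(1,1) = exp(-r*dt) * [p*5.295130 + (1-p)*10.324402] = 7.871556; exercise = 7.814130; V(1,1) = max -> 7.871556
  V(0,0) = exp(-r*dt) * [p*3.374695 + (1-p)*7.871556] = 5.678459; exercise = 5.170000; V(0,0) = max -> 5.678459


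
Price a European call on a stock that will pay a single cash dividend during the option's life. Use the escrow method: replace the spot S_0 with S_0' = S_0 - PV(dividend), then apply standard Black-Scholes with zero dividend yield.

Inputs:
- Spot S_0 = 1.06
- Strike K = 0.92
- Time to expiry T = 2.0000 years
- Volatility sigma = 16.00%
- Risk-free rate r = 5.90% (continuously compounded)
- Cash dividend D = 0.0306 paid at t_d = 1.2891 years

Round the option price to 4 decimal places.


PV(D) = D * exp(-r * t_d) = 0.0306 * 0.92676347 = 0.02835896
S_0' = S_0 - PV(D) = 1.0600 - 0.02835896 = 1.03164104
d1 = (ln(S_0'/K) + (r + sigma^2/2)*T) / (sigma*sqrt(T)) = 1.14079474
d2 = d1 - sigma*sqrt(T) = 0.91452057
exp(-rT) = 0.88869605
N(d1) = 0.87302233; N(d2) = 0.81977831
C = S_0' * N(d1) - K * exp(-rT) * N(d2) = 1.03164104 * 0.87302233 - 0.9200 * 0.88869605 * 0.81977831 = 0.2304

Answer: Price = 0.2304


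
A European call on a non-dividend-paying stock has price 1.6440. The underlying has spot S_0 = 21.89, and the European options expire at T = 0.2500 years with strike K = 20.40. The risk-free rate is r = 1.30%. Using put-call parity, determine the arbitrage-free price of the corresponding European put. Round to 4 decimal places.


Answer: Put price = 0.0878

Derivation:
Put-call parity: C - P = S_0 * exp(-qT) - K * exp(-rT).
S_0 * exp(-qT) = 21.8900 * 1.00000000 = 21.89000000
K * exp(-rT) = 20.4000 * 0.99675528 = 20.33380762
P = C - S*exp(-qT) + K*exp(-rT)
P = 1.6440 - 21.89000000 + 20.33380762 = 0.0878


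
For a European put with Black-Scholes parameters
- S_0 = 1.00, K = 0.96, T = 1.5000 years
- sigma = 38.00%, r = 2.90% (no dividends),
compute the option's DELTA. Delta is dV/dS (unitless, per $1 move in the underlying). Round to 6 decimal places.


Answer: Delta = -0.339480

Derivation:
d1 = 0.4138821051; d2 = -0.0515209460
phi(d1) = 0.3661955745; exp(-qT) = 1.0000000000; exp(-rT) = 0.9574325541
N(-d1) = 0.3394802250
Delta = -exp(-qT) * N(-d1) = -1.0000000000 * 0.3394802250 = -0.339480


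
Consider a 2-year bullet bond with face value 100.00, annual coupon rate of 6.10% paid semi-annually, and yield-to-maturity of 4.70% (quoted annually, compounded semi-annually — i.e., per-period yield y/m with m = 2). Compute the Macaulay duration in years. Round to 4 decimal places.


Coupon per period c = face * coupon_rate / m = 3.050000
Periods per year m = 2; per-period yield y/m = 0.023500
Number of cashflows N = 4
Cashflows (t years, CF_t, discount factor 1/(1+y/m)^(m*t), PV):
  t = 0.5000: CF_t = 3.050000, DF = 0.977040, PV = 2.979971
  t = 1.0000: CF_t = 3.050000, DF = 0.954606, PV = 2.911549
  t = 1.5000: CF_t = 3.050000, DF = 0.932688, PV = 2.844699
  t = 2.0000: CF_t = 103.050000, DF = 0.911273, PV = 93.906706
Price P = sum_t PV_t = 102.642925
Macaulay numerator sum_t t * PV_t:
  t * PV_t at t = 0.5000: 1.489985
  t * PV_t at t = 1.0000: 2.911549
  t * PV_t at t = 1.5000: 4.267048
  t * PV_t at t = 2.0000: 187.813413
Macaulay duration D = (sum_t t * PV_t) / P = 196.481995 / 102.642925 = 1.914228

Answer: Macaulay duration = 1.9142 years


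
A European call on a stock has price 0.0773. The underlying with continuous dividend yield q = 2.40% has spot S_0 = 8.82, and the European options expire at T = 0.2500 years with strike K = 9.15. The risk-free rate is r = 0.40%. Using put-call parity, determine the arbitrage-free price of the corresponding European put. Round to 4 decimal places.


Put-call parity: C - P = S_0 * exp(-qT) - K * exp(-rT).
S_0 * exp(-qT) = 8.8200 * 0.99401796 = 8.76723844
K * exp(-rT) = 9.1500 * 0.99900050 = 9.14085457
P = C - S*exp(-qT) + K*exp(-rT)
P = 0.0773 - 8.76723844 + 9.14085457 = 0.4509

Answer: Put price = 0.4509


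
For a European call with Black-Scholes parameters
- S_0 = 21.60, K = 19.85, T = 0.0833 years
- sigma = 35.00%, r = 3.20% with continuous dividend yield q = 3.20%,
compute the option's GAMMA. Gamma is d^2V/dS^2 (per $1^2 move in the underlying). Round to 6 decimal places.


Answer: Gamma = 0.123055

Derivation:
d1 = 0.8869026160; d2 = 0.7858865282
phi(d1) = 0.2692172355; exp(-qT) = 0.9973379496; exp(-rT) = 0.9973379496
Gamma = exp(-qT) * phi(d1) / (S * sigma * sqrt(T)) = 0.9973379496 * 0.2692172355 / (21.6000 * 0.3500 * 0.2886173938) = 0.123055


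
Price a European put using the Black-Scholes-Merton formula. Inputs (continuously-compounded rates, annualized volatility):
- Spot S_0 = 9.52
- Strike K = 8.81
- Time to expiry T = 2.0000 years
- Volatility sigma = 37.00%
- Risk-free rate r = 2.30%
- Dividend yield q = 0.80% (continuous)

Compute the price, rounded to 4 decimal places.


Answer: Price = 1.3953

Derivation:
d1 = (ln(S/K) + (r - q + 0.5*sigma^2) * T) / (sigma * sqrt(T)) = 0.46708685
d2 = d1 - sigma * sqrt(T) = -0.05617216
exp(-rT) = 0.95504196; exp(-qT) = 0.98412732
P = K * exp(-rT) * N(-d2) - S_0 * exp(-qT) * N(-d1)
N(-d1) = 0.32021887; N(-d2) = 0.52239767
P = 8.8100 * 0.95504196 * 0.52239767 - 9.5200 * 0.98412732 * 0.32021887 = 1.3953


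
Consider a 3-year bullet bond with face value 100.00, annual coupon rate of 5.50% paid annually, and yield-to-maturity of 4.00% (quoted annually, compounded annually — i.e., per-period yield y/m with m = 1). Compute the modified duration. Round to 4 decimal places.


Coupon per period c = face * coupon_rate / m = 5.500000
Periods per year m = 1; per-period yield y/m = 0.040000
Number of cashflows N = 3
Cashflows (t years, CF_t, discount factor 1/(1+y/m)^(m*t), PV):
  t = 1.0000: CF_t = 5.500000, DF = 0.961538, PV = 5.288462
  t = 2.0000: CF_t = 5.500000, DF = 0.924556, PV = 5.085059
  t = 3.0000: CF_t = 105.500000, DF = 0.888996, PV = 93.789116
Price P = sum_t PV_t = 104.162637
First compute Macaulay numerator sum_t t * PV_t:
  t * PV_t at t = 1.0000: 5.288462
  t * PV_t at t = 2.0000: 10.170118
  t * PV_t at t = 3.0000: 281.367348
Macaulay duration D = 296.825927 / 104.162637 = 2.849639
Modified duration = D / (1 + y/m) = 2.849639 / (1 + 0.040000) = 2.740038

Answer: Modified duration = 2.7400


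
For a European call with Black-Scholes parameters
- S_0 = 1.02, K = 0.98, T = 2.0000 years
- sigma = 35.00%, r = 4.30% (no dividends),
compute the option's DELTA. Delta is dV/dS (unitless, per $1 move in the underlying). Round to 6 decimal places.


d1 = 0.5020565922; d2 = 0.0070818454
phi(d1) = 0.3517027417; exp(-qT) = 1.0000000000; exp(-rT) = 0.9175942312
N(d1) = 0.6921861434
Delta = exp(-qT) * N(d1) = 1.0000000000 * 0.6921861434 = 0.692186

Answer: Delta = 0.692186


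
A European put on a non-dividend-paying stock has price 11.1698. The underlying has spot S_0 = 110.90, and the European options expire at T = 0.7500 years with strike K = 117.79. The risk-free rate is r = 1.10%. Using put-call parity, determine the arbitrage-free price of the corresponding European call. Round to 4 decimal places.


Put-call parity: C - P = S_0 * exp(-qT) - K * exp(-rT).
S_0 * exp(-qT) = 110.9000 * 1.00000000 = 110.90000000
K * exp(-rT) = 117.7900 * 0.99178394 = 116.82223004
C = P + S*exp(-qT) - K*exp(-rT)
C = 11.1698 + 110.90000000 - 116.82223004 = 5.2476

Answer: Call price = 5.2476


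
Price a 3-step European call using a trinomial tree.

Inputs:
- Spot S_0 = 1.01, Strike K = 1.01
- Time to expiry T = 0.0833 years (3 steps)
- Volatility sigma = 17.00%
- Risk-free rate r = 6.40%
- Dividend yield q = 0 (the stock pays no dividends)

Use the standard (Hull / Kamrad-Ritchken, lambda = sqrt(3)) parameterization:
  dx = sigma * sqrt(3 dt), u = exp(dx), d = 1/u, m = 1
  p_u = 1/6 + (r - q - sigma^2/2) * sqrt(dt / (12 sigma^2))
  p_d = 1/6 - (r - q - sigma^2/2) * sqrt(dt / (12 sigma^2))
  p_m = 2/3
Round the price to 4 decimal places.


dt = T/N = 0.027767; dx = sigma*sqrt(3*dt) = 0.049065
u = exp(dx) = 1.050289; d = 1/u = 0.952119
p_u = 0.180687, p_m = 0.666667, p_d = 0.152646
Discount per step: exp(-r*dt) = 0.998225
Stock lattice S(k, j) with j the centered position index:
  k=0: S(0,+0) = 1.0100
  k=1: S(1,-1) = 0.9616; S(1,+0) = 1.0100; S(1,+1) = 1.0608
  k=2: S(2,-2) = 0.9156; S(2,-1) = 0.9616; S(2,+0) = 1.0100; S(2,+1) = 1.0608; S(2,+2) = 1.1141
  k=3: S(3,-3) = 0.8718; S(3,-2) = 0.9156; S(3,-1) = 0.9616; S(3,+0) = 1.0100; S(3,+1) = 1.0608; S(3,+2) = 1.1141; S(3,+3) = 1.1702
Terminal payoffs V(N, j) = max(S_T - K, 0):
  V(3,-3) = 0.000000; V(3,-2) = 0.000000; V(3,-1) = 0.000000; V(3,+0) = 0.000000; V(3,+1) = 0.050791; V(3,+2) = 0.104137; V(3,+3) = 0.160166
Backward induction: V(k, j) = exp(-r*dt) * [p_u * V(k+1, j+1) + p_m * V(k+1, j) + p_d * V(k+1, j-1)]
  V(2,-2) = exp(-r*dt) * [p_u*0.000000 + p_m*0.000000 + p_d*0.000000] = 0.000000
  V(2,-1) = exp(-r*dt) * [p_u*0.000000 + p_m*0.000000 + p_d*0.000000] = 0.000000
  V(2,+0) = exp(-r*dt) * [p_u*0.050791 + p_m*0.000000 + p_d*0.000000] = 0.009161
  V(2,+1) = exp(-r*dt) * [p_u*0.104137 + p_m*0.050791 + p_d*0.000000] = 0.052584
  V(2,+2) = exp(-r*dt) * [p_u*0.160166 + p_m*0.104137 + p_d*0.050791] = 0.105929
  V(1,-1) = exp(-r*dt) * [p_u*0.009161 + p_m*0.000000 + p_d*0.000000] = 0.001652
  V(1,+0) = exp(-r*dt) * [p_u*0.052584 + p_m*0.009161 + p_d*0.000000] = 0.015581
  V(1,+1) = exp(-r*dt) * [p_u*0.105929 + p_m*0.052584 + p_d*0.009161] = 0.055496
  V(0,+0) = exp(-r*dt) * [p_u*0.055496 + p_m*0.015581 + p_d*0.001652] = 0.020630

Answer: Price = V(0,0) = 0.0206


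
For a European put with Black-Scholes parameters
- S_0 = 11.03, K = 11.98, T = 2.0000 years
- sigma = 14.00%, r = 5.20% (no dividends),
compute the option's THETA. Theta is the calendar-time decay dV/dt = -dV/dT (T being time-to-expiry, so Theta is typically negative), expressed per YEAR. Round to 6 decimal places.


Answer: Theta = 0.065510

Derivation:
d1 = 0.2069814715; d2 = 0.0089915727
phi(d1) = 0.3904875478; exp(-qT) = 1.0000000000; exp(-rT) = 0.9012252974
Theta = -S*exp(-qT)*phi(d1)*sigma/(2*sqrt(T)) + r*K*exp(-rT)*N(-d2) - q*S*exp(-qT)*N(-d1)
N(-d1) = 0.4180121644; N(-d2) = 0.4964129298; sqrt(T) = 1.4142135624
Term 1 = -11.0300 * 1.0000000000 * 0.3904875478 * 0.1400 / (2 * 1.4142135624) = -0.2131894670
Term 2 = 0.0520 * 11.9800 * 0.9012252974 * 0.4964129298 = 0.2786997765
Term 3 = 0 (no dividend yield, q = 0)
Theta = -0.2131894670 + (0.2786997765) + (0.0000000000) = 0.065510


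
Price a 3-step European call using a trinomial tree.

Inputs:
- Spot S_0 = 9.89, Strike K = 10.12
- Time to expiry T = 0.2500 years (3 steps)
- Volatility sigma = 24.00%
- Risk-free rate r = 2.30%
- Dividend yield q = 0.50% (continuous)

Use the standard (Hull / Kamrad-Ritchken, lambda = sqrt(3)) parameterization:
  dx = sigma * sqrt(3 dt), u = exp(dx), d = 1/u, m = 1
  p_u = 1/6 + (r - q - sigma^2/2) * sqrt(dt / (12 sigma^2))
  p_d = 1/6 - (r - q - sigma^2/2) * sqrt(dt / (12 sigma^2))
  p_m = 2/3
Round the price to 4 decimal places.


Answer: Price = V(0,0) = 0.3835

Derivation:
dt = T/N = 0.083333; dx = sigma*sqrt(3*dt) = 0.120000
u = exp(dx) = 1.127497; d = 1/u = 0.886920
p_u = 0.162917, p_m = 0.666667, p_d = 0.170417
Discount per step: exp(-r*dt) = 0.998085
Stock lattice S(k, j) with j the centered position index:
  k=0: S(0,+0) = 9.8900
  k=1: S(1,-1) = 8.7716; S(1,+0) = 9.8900; S(1,+1) = 11.1509
  k=2: S(2,-2) = 7.7797; S(2,-1) = 8.7716; S(2,+0) = 9.8900; S(2,+1) = 11.1509; S(2,+2) = 12.5727
  k=3: S(3,-3) = 6.9000; S(3,-2) = 7.7797; S(3,-1) = 8.7716; S(3,+0) = 9.8900; S(3,+1) = 11.1509; S(3,+2) = 12.5727; S(3,+3) = 14.1756
Terminal payoffs V(N, j) = max(S_T - K, 0):
  V(3,-3) = 0.000000; V(3,-2) = 0.000000; V(3,-1) = 0.000000; V(3,+0) = 0.000000; V(3,+1) = 1.030944; V(3,+2) = 2.452654; V(3,+3) = 4.055628
Backward induction: V(k, j) = exp(-r*dt) * [p_u * V(k+1, j+1) + p_m * V(k+1, j) + p_d * V(k+1, j-1)]
  V(2,-2) = exp(-r*dt) * [p_u*0.000000 + p_m*0.000000 + p_d*0.000000] = 0.000000
  V(2,-1) = exp(-r*dt) * [p_u*0.000000 + p_m*0.000000 + p_d*0.000000] = 0.000000
  V(2,+0) = exp(-r*dt) * [p_u*1.030944 + p_m*0.000000 + p_d*0.000000] = 0.167636
  V(2,+1) = exp(-r*dt) * [p_u*2.452654 + p_m*1.030944 + p_d*0.000000] = 1.084793
  V(2,+2) = exp(-r*dt) * [p_u*4.055628 + p_m*2.452654 + p_d*1.030944] = 2.466790
  V(1,-1) = exp(-r*dt) * [p_u*0.167636 + p_m*0.000000 + p_d*0.000000] = 0.027258
  V(1,+0) = exp(-r*dt) * [p_u*1.084793 + p_m*0.167636 + p_d*0.000000] = 0.287936
  V(1,+1) = exp(-r*dt) * [p_u*2.466790 + p_m*1.084793 + p_d*0.167636] = 1.151435
  V(0,+0) = exp(-r*dt) * [p_u*1.151435 + p_m*0.287936 + p_d*0.027258] = 0.383455


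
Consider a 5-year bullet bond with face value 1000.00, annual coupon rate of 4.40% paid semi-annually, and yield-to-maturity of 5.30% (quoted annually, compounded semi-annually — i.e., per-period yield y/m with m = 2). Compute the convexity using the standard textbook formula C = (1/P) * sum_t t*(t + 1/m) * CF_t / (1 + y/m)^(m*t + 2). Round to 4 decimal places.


Answer: Convexity = 22.8638

Derivation:
Coupon per period c = face * coupon_rate / m = 22.000000
Periods per year m = 2; per-period yield y/m = 0.026500
Number of cashflows N = 10
Cashflows (t years, CF_t, discount factor 1/(1+y/m)^(m*t), PV):
  t = 0.5000: CF_t = 22.000000, DF = 0.974184, PV = 21.432051
  t = 1.0000: CF_t = 22.000000, DF = 0.949035, PV = 20.878763
  t = 1.5000: CF_t = 22.000000, DF = 0.924535, PV = 20.339760
  t = 2.0000: CF_t = 22.000000, DF = 0.900667, PV = 19.814671
  t = 2.5000: CF_t = 22.000000, DF = 0.877415, PV = 19.303138
  t = 3.0000: CF_t = 22.000000, DF = 0.854764, PV = 18.804810
  t = 3.5000: CF_t = 22.000000, DF = 0.832698, PV = 18.319348
  t = 4.0000: CF_t = 22.000000, DF = 0.811201, PV = 17.846418
  t = 4.5000: CF_t = 22.000000, DF = 0.790259, PV = 17.385697
  t = 5.0000: CF_t = 1022.000000, DF = 0.769858, PV = 786.794579
Price P = sum_t PV_t = 960.919234
Convexity numerator sum_t t*(t + 1/m) * CF_t / (1+y/m)^(m*t + 2):
  t = 0.5000: term = 10.169880
  t = 1.0000: term = 29.722007
  t = 1.5000: term = 57.909414
  t = 2.0000: term = 94.024052
  t = 2.5000: term = 137.395108
  t = 3.0000: term = 187.387385
  t = 3.5000: term = 243.399753
  t = 4.0000: term = 304.863653
  t = 4.5000: term = 371.241662
  t = 5.0000: term = 20534.122339
Convexity = (1/P) * sum = 21970.235251 / 960.919234 = 22.863769


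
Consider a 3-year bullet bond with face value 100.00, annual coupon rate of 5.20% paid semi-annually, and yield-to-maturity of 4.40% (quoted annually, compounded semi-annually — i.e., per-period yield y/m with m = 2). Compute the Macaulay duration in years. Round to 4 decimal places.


Answer: Macaulay duration = 2.8186 years

Derivation:
Coupon per period c = face * coupon_rate / m = 2.600000
Periods per year m = 2; per-period yield y/m = 0.022000
Number of cashflows N = 6
Cashflows (t years, CF_t, discount factor 1/(1+y/m)^(m*t), PV):
  t = 0.5000: CF_t = 2.600000, DF = 0.978474, PV = 2.544031
  t = 1.0000: CF_t = 2.600000, DF = 0.957411, PV = 2.489267
  t = 1.5000: CF_t = 2.600000, DF = 0.936801, PV = 2.435682
  t = 2.0000: CF_t = 2.600000, DF = 0.916635, PV = 2.383251
  t = 2.5000: CF_t = 2.600000, DF = 0.896903, PV = 2.331948
  t = 3.0000: CF_t = 102.600000, DF = 0.877596, PV = 90.041348
Price P = sum_t PV_t = 102.225528
Macaulay numerator sum_t t * PV_t:
  t * PV_t at t = 0.5000: 1.272016
  t * PV_t at t = 1.0000: 2.489267
  t * PV_t at t = 1.5000: 3.653524
  t * PV_t at t = 2.0000: 4.766502
  t * PV_t at t = 2.5000: 5.829870
  t * PV_t at t = 3.0000: 270.124043
Macaulay duration D = (sum_t t * PV_t) / P = 288.135221 / 102.225528 = 2.818623


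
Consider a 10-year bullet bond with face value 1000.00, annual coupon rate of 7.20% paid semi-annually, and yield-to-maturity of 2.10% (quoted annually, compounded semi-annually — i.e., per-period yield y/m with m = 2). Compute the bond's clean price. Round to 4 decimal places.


Answer: Price = 1457.8532

Derivation:
Coupon per period c = face * coupon_rate / m = 36.000000
Periods per year m = 2; per-period yield y/m = 0.010500
Number of cashflows N = 20
Cashflows (t years, CF_t, discount factor 1/(1+y/m)^(m*t), PV):
  t = 0.5000: CF_t = 36.000000, DF = 0.989609, PV = 35.625928
  t = 1.0000: CF_t = 36.000000, DF = 0.979326, PV = 35.255742
  t = 1.5000: CF_t = 36.000000, DF = 0.969150, PV = 34.889404
  t = 2.0000: CF_t = 36.000000, DF = 0.959080, PV = 34.526872
  t = 2.5000: CF_t = 36.000000, DF = 0.949114, PV = 34.168106
  t = 3.0000: CF_t = 36.000000, DF = 0.939252, PV = 33.813069
  t = 3.5000: CF_t = 36.000000, DF = 0.929492, PV = 33.461721
  t = 4.0000: CF_t = 36.000000, DF = 0.919834, PV = 33.114024
  t = 4.5000: CF_t = 36.000000, DF = 0.910276, PV = 32.769940
  t = 5.0000: CF_t = 36.000000, DF = 0.900818, PV = 32.429431
  t = 5.5000: CF_t = 36.000000, DF = 0.891457, PV = 32.092460
  t = 6.0000: CF_t = 36.000000, DF = 0.882194, PV = 31.758990
  t = 6.5000: CF_t = 36.000000, DF = 0.873027, PV = 31.428986
  t = 7.0000: CF_t = 36.000000, DF = 0.863956, PV = 31.102411
  t = 7.5000: CF_t = 36.000000, DF = 0.854979, PV = 30.779229
  t = 8.0000: CF_t = 36.000000, DF = 0.846095, PV = 30.459405
  t = 8.5000: CF_t = 36.000000, DF = 0.837303, PV = 30.142904
  t = 9.0000: CF_t = 36.000000, DF = 0.828603, PV = 29.829693
  t = 9.5000: CF_t = 36.000000, DF = 0.819993, PV = 29.519735
  t = 10.0000: CF_t = 1036.000000, DF = 0.811472, PV = 840.685193
Price P = sum_t PV_t = 1457.853243


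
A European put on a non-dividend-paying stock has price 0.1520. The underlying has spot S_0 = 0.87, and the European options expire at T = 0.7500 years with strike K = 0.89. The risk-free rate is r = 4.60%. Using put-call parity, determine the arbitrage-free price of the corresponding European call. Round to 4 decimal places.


Answer: Call price = 0.1622

Derivation:
Put-call parity: C - P = S_0 * exp(-qT) - K * exp(-rT).
S_0 * exp(-qT) = 0.8700 * 1.00000000 = 0.87000000
K * exp(-rT) = 0.8900 * 0.96608834 = 0.85981862
C = P + S*exp(-qT) - K*exp(-rT)
C = 0.1520 + 0.87000000 - 0.85981862 = 0.1622


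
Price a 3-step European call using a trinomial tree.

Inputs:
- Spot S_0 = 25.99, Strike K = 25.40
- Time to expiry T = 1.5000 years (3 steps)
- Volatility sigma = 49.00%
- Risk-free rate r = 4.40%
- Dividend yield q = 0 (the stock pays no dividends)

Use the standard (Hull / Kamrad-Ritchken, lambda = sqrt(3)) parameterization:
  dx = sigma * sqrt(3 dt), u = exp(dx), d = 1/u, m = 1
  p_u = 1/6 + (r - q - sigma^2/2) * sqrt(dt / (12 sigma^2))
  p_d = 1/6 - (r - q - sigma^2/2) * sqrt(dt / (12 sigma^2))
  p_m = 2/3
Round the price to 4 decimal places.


Answer: Price = V(0,0) = 6.5278

Derivation:
dt = T/N = 0.500000; dx = sigma*sqrt(3*dt) = 0.600125
u = exp(dx) = 1.822347; d = 1/u = 0.548743
p_u = 0.134986, p_m = 0.666667, p_d = 0.198348
Discount per step: exp(-r*dt) = 0.978240
Stock lattice S(k, j) with j the centered position index:
  k=0: S(0,+0) = 25.9900
  k=1: S(1,-1) = 14.2618; S(1,+0) = 25.9900; S(1,+1) = 47.3628
  k=2: S(2,-2) = 7.8261; S(2,-1) = 14.2618; S(2,+0) = 25.9900; S(2,+1) = 47.3628; S(2,+2) = 86.3114
  k=3: S(3,-3) = 4.2945; S(3,-2) = 7.8261; S(3,-1) = 14.2618; S(3,+0) = 25.9900; S(3,+1) = 47.3628; S(3,+2) = 86.3114; S(3,+3) = 157.2893
Terminal payoffs V(N, j) = max(S_T - K, 0):
  V(3,-3) = 0.000000; V(3,-2) = 0.000000; V(3,-1) = 0.000000; V(3,+0) = 0.590000; V(3,+1) = 21.962787; V(3,+2) = 60.911412; V(3,+3) = 131.889304
Backward induction: V(k, j) = exp(-r*dt) * [p_u * V(k+1, j+1) + p_m * V(k+1, j) + p_d * V(k+1, j-1)]
  V(2,-2) = exp(-r*dt) * [p_u*0.000000 + p_m*0.000000 + p_d*0.000000] = 0.000000
  V(2,-1) = exp(-r*dt) * [p_u*0.590000 + p_m*0.000000 + p_d*0.000000] = 0.077909
  V(2,+0) = exp(-r*dt) * [p_u*21.962787 + p_m*0.590000 + p_d*0.000000] = 3.284928
  V(2,+1) = exp(-r*dt) * [p_u*60.911412 + p_m*21.962787 + p_d*0.590000] = 22.480994
  V(2,+2) = exp(-r*dt) * [p_u*131.889304 + p_m*60.911412 + p_d*21.962787] = 61.401256
  V(1,-1) = exp(-r*dt) * [p_u*3.284928 + p_m*0.077909 + p_d*0.000000] = 0.484579
  V(1,+0) = exp(-r*dt) * [p_u*22.480994 + p_m*3.284928 + p_d*0.077909] = 5.125997
  V(1,+1) = exp(-r*dt) * [p_u*61.401256 + p_m*22.480994 + p_d*3.284928] = 23.406533
  V(0,+0) = exp(-r*dt) * [p_u*23.406533 + p_m*5.125997 + p_d*0.484579] = 6.527793


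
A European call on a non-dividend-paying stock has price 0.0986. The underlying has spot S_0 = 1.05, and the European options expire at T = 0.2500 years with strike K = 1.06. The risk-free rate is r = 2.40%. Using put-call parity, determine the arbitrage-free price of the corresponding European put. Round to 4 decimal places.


Answer: Put price = 0.1023

Derivation:
Put-call parity: C - P = S_0 * exp(-qT) - K * exp(-rT).
S_0 * exp(-qT) = 1.0500 * 1.00000000 = 1.05000000
K * exp(-rT) = 1.0600 * 0.99401796 = 1.05365904
P = C - S*exp(-qT) + K*exp(-rT)
P = 0.0986 - 1.05000000 + 1.05365904 = 0.1023


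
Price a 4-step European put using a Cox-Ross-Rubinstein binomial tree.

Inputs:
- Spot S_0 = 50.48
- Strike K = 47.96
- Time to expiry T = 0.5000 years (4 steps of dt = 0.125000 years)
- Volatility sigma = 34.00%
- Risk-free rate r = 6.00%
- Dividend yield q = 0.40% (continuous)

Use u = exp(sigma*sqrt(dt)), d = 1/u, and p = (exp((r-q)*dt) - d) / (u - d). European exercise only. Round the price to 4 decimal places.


Answer: Price = V(0,0) = 3.0358

Derivation:
dt = T/N = 0.125000
u = exp(sigma*sqrt(dt)) = 1.127732; d = 1/u = 0.886736
p = (exp((r-q)*dt) - d) / (u - d) = 0.499132
Discount per step: exp(-r*dt) = 0.992528
Stock lattice S(k, i) with i counting down-moves:
  k=0: S(0,0) = 50.4800
  k=1: S(1,0) = 56.9279; S(1,1) = 44.7624
  k=2: S(2,0) = 64.1994; S(2,1) = 50.4800; S(2,2) = 39.6924
  k=3: S(3,0) = 72.3997; S(3,1) = 56.9279; S(3,2) = 44.7624; S(3,3) = 35.1967
  k=4: S(4,0) = 81.6474; S(4,1) = 64.1994; S(4,2) = 50.4800; S(4,3) = 39.6924; S(4,4) = 31.2102
Terminal payoffs V(N, i) = max(K - S_T, 0):
  V(4,0) = 0.000000; V(4,1) = 0.000000; V(4,2) = 0.000000; V(4,3) = 8.267553; V(4,4) = 16.749811
Backward induction: V(k, i) = exp(-r*dt) * [p * V(k+1, i) + (1-p) * V(k+1, i+1)].
  V(3,0) = exp(-r*dt) * [p*0.000000 + (1-p)*0.000000] = 0.000000
  V(3,1) = exp(-r*dt) * [p*0.000000 + (1-p)*0.000000] = 0.000000
  V(3,2) = exp(-r*dt) * [p*0.000000 + (1-p)*8.267553] = 4.110011
  V(3,3) = exp(-r*dt) * [p*8.267553 + (1-p)*16.749811] = 12.422524
  V(2,0) = exp(-r*dt) * [p*0.000000 + (1-p)*0.000000] = 0.000000
  V(2,1) = exp(-r*dt) * [p*0.000000 + (1-p)*4.110011] = 2.043191
  V(2,2) = exp(-r*dt) * [p*4.110011 + (1-p)*12.422524] = 8.211662
  V(1,0) = exp(-r*dt) * [p*0.000000 + (1-p)*2.043191] = 1.015722
  V(1,1) = exp(-r*dt) * [p*2.043191 + (1-p)*8.211662] = 5.094428
  V(0,0) = exp(-r*dt) * [p*1.015722 + (1-p)*5.094428] = 3.035761


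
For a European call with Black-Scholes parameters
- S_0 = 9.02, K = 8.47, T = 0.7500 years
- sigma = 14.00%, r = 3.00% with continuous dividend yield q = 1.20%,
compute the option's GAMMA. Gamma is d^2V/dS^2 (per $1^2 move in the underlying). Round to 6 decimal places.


d1 = 0.6908723878; d2 = 0.5696288313
phi(d1) = 0.3142423230; exp(-qT) = 0.9910403788; exp(-rT) = 0.9777512372
Gamma = exp(-qT) * phi(d1) / (S * sigma * sqrt(T)) = 0.9910403788 * 0.3142423230 / (9.0200 * 0.1400 * 0.8660254038) = 0.284768

Answer: Gamma = 0.284768


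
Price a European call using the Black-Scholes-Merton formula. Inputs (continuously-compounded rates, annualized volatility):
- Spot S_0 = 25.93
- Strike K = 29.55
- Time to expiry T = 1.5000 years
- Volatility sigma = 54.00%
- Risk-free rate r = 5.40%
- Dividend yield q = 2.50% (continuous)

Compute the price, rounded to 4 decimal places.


d1 = (ln(S/K) + (r - q + 0.5*sigma^2) * T) / (sigma * sqrt(T)) = 0.19885752
d2 = d1 - sigma * sqrt(T) = -0.46250471
exp(-rT) = 0.92219369; exp(-qT) = 0.96319442
C = S_0 * exp(-qT) * N(d1) - K * exp(-rT) * N(d2)
N(d1) = 0.57881290; N(d2) = 0.32185971
C = 25.9300 * 0.96319442 * 0.57881290 - 29.5500 * 0.92219369 * 0.32185971 = 5.6853

Answer: Price = 5.6853


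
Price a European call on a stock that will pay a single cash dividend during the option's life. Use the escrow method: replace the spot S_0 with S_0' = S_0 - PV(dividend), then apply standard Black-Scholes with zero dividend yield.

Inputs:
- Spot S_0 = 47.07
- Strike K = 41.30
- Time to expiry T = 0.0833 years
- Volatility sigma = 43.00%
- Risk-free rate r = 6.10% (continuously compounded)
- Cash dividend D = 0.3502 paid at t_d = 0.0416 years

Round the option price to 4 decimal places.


Answer: Price = 6.0534

Derivation:
PV(D) = D * exp(-r * t_d) = 0.3502 * 0.99746562 = 0.34931246
S_0' = S_0 - PV(D) = 47.0700 - 0.34931246 = 46.72068754
d1 = (ln(S_0'/K) + (r + sigma^2/2)*T) / (sigma*sqrt(T)) = 1.09670371
d2 = d1 - sigma*sqrt(T) = 0.97259823
exp(-rT) = 0.99493159
N(d1) = 0.86361453; N(d2) = 0.83462349
C = S_0' * N(d1) - K * exp(-rT) * N(d2) = 46.72068754 * 0.86361453 - 41.3000 * 0.99493159 * 0.83462349 = 6.0534


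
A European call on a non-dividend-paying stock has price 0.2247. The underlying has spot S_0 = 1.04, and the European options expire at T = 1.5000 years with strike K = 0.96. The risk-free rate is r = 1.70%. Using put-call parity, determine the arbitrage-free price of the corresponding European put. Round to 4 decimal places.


Answer: Put price = 0.1205

Derivation:
Put-call parity: C - P = S_0 * exp(-qT) - K * exp(-rT).
S_0 * exp(-qT) = 1.0400 * 1.00000000 = 1.04000000
K * exp(-rT) = 0.9600 * 0.97482238 = 0.93582948
P = C - S*exp(-qT) + K*exp(-rT)
P = 0.2247 - 1.04000000 + 0.93582948 = 0.1205


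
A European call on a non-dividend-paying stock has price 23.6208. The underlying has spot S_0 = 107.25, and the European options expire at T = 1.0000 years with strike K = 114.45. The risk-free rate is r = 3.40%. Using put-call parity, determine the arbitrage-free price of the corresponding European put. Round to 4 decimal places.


Answer: Put price = 26.9949

Derivation:
Put-call parity: C - P = S_0 * exp(-qT) - K * exp(-rT).
S_0 * exp(-qT) = 107.2500 * 1.00000000 = 107.25000000
K * exp(-rT) = 114.4500 * 0.96657150 = 110.62410871
P = C - S*exp(-qT) + K*exp(-rT)
P = 23.6208 - 107.25000000 + 110.62410871 = 26.9949
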